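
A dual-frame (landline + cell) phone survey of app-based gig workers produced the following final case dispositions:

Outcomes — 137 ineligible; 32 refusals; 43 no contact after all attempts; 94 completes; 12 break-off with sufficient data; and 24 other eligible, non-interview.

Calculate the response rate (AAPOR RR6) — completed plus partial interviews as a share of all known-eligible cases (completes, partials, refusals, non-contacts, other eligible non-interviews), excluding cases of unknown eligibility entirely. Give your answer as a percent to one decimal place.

51.7%

Numerator = 94 + 12 = 106
Denominator = 94 + 12 + 32 + 43 + 24 = 205
RR6 = 106 / 205 = 0.5171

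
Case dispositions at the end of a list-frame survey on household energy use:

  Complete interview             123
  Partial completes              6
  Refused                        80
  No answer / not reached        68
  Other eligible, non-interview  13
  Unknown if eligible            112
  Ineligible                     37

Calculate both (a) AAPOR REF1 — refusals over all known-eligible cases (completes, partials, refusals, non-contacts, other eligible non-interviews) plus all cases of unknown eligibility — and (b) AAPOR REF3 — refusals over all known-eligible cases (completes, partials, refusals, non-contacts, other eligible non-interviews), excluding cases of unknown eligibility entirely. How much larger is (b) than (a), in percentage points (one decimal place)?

Numerator = 80
Denom = 123 + 6 + 80 + 68 + 13 + 112 = 402
REF1 = 80 / 402 = 0.1990
Denom = 123 + 6 + 80 + 68 + 13 = 290
REF3 = 80 / 290 = 0.2759
Difference = 27.59 − 19.90 = 7.69 percentage points

7.7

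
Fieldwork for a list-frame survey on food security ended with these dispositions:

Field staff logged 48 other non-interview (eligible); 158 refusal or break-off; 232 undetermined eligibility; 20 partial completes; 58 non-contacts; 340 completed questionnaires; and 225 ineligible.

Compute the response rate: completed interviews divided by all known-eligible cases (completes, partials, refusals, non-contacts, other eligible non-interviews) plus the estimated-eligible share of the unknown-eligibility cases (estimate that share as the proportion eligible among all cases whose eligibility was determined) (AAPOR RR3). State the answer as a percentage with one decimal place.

42.8%

Num: 340
Determined eligible: 340 + 20 + 158 + 58 + 48 = 624
e = 624 / (624 + 225) = 624 / 849 = 0.7350
e × U: 0.7350 × 232 = 170.52
Denominator: 624 + 170.52 = 794.52
RR3 = 340 / 794.52 = 0.4279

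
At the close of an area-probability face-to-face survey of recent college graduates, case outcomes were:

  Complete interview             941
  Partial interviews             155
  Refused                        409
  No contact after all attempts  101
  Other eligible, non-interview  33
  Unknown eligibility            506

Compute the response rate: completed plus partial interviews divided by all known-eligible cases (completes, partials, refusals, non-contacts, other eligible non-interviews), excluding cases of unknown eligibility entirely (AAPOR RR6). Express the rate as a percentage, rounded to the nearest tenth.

66.9%

Numerator → 941 + 155 = 1096
Base → 941 + 155 + 409 + 101 + 33 = 1639
RR6 = 1096 / 1639 = 0.6687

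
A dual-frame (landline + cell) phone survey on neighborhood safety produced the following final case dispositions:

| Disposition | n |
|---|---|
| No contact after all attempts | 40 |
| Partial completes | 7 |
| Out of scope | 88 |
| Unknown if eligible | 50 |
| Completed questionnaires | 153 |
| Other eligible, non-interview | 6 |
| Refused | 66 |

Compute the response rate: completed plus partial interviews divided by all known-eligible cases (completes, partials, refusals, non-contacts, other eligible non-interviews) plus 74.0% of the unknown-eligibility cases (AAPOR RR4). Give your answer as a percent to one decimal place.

51.8%

Num: 153 + 7 = 160
Known eligible: 153 + 7 + 66 + 40 + 6 = 272
Estimated eligible among unknowns: 0.7400 × 50 = 37.00
Denominator: 272 + 37.00 = 309.00
RR4 = 160 / 309.00 = 0.5178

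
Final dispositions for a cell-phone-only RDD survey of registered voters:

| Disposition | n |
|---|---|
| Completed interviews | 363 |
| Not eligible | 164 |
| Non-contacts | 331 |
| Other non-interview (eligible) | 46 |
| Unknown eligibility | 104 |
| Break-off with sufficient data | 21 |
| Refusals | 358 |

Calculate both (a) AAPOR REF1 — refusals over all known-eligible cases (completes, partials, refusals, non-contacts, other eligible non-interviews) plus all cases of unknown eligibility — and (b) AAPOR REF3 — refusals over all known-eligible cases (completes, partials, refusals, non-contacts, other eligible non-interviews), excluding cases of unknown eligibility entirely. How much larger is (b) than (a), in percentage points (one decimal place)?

Top → 358
Denominator → 363 + 21 + 358 + 331 + 46 + 104 = 1223
REF1 = 358 / 1223 = 0.2927
Denominator → 363 + 21 + 358 + 331 + 46 = 1119
REF3 = 358 / 1119 = 0.3199
Difference = 31.99 − 29.27 = 2.72 percentage points

2.7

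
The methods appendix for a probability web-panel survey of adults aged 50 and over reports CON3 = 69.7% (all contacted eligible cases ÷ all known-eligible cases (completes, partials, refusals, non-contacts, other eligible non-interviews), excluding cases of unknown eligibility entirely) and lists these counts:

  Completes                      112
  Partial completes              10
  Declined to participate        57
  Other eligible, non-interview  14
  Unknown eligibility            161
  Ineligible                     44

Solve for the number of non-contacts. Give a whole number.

Numerator → 112 + 10 + 57 + 14 = 193
CON3 = 193 / D = 0.697
D = 193 / 0.697 = 276.9
Other denominator terms total 193
non-contacts = 276.9 − 193 ≈ 84

84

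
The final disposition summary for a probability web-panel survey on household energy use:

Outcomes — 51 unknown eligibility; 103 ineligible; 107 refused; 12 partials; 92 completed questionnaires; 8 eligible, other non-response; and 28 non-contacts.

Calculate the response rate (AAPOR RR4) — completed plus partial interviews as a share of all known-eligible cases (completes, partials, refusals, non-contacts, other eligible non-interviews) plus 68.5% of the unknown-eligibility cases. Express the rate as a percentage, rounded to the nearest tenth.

36.9%

Num = 92 + 12 = 104
Determined eligible = 92 + 12 + 107 + 28 + 8 = 247
e × U = 0.6850 × 51 = 34.94
Denom = 247 + 34.94 = 281.94
RR4 = 104 / 281.94 = 0.3689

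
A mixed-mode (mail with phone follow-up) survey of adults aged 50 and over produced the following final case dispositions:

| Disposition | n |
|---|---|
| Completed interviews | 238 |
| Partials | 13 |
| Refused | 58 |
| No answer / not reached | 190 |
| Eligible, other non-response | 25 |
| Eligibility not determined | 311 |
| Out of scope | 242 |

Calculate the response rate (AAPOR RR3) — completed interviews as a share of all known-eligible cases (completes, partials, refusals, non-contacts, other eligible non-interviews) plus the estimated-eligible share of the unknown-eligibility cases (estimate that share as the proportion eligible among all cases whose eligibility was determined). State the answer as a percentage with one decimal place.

Num: 238
Eligible (known): 238 + 13 + 58 + 190 + 25 = 524
e = 524 / (524 + 242) = 524 / 766 = 0.6841
Eligible share of unknowns: 0.6841 × 311 = 212.76
Denom: 524 + 212.76 = 736.76
RR3 = 238 / 736.76 = 0.3230

32.3%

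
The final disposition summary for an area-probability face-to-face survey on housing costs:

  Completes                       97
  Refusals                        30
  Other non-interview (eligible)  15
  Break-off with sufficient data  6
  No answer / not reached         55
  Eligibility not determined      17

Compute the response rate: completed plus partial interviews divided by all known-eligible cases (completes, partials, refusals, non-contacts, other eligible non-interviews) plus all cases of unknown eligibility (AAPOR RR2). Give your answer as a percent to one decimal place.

Top: 97 + 6 = 103
Base: 97 + 6 + 30 + 55 + 15 + 17 = 220
RR2 = 103 / 220 = 0.4682

46.8%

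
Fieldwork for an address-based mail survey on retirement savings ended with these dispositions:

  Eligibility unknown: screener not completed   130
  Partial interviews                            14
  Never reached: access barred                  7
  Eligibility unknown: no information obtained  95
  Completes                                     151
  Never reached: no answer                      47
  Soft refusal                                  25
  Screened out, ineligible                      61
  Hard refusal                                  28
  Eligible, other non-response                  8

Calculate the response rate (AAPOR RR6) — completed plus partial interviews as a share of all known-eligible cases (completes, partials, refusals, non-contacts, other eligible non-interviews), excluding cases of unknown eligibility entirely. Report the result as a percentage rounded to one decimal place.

Refusal or break-off = 28 + 25 = 53
No answer / not reached = 47 + 7 = 54
Undetermined eligibility = 130 + 95 = 225
Top: 151 + 14 = 165
Denom: 151 + 14 + 53 + 54 + 8 = 280
RR6 = 165 / 280 = 0.5893

58.9%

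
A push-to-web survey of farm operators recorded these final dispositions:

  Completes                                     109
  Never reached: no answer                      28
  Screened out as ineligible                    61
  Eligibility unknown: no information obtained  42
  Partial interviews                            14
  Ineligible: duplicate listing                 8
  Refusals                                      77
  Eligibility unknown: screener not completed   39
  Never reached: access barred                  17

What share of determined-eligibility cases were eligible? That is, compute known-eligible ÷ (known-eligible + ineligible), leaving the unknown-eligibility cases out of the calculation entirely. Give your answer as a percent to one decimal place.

Never reached = 28 + 17 = 45
Undetermined eligibility = 39 + 42 = 81
Not eligible = 61 + 8 = 69
Known eligible = 109 + 14 + 77 + 45 = 245
e = 245 / (245 + 69) = 245 / 314 = 0.7803

78.0%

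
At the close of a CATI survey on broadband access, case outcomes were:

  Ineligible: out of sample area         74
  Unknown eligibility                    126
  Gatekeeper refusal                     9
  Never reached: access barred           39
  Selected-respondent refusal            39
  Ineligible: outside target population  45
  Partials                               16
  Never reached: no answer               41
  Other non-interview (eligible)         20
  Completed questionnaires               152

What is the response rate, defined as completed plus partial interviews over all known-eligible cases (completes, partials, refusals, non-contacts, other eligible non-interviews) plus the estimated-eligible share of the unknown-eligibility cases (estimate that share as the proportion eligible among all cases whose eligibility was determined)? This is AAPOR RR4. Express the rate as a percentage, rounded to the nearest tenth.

41.2%

Refusals = 9 + 39 = 48
Never reached = 41 + 39 = 80
Screened out, ineligible = 45 + 74 = 119
Num → 152 + 16 = 168
Eligible (known) → 152 + 16 + 48 + 80 + 20 = 316
e = 316 / (316 + 119) = 316 / 435 = 0.7264
Estimated eligible among unknowns → 0.7264 × 126 = 91.53
Denominator → 316 + 91.53 = 407.53
RR4 = 168 / 407.53 = 0.4122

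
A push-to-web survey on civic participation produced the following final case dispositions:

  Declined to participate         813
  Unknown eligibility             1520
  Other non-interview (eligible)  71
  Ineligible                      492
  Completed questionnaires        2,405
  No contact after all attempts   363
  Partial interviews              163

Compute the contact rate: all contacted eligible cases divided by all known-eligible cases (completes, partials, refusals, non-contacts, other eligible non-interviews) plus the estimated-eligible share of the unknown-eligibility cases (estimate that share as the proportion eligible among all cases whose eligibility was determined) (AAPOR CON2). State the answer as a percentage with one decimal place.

Num: 2405 + 163 + 813 + 71 = 3452
Known eligible: 2405 + 163 + 813 + 363 + 71 = 3815
e = 3815 / (3815 + 492) = 3815 / 4307 = 0.8858
Estimated eligible among unknowns: 0.8858 × 1520 = 1346.42
Denominator: 3815 + 1346.42 = 5161.42
CON2 = 3452 / 5161.42 = 0.6688

66.9%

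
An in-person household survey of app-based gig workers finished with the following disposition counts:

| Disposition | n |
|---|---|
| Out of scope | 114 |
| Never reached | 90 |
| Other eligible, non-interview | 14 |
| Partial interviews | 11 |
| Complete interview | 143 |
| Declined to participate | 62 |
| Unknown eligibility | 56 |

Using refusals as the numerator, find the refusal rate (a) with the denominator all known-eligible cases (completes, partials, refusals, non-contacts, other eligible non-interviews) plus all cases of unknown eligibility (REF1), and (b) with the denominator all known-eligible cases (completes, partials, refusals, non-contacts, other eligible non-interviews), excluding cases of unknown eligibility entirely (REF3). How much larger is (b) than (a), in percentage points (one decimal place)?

2.9

Numerator = 62
Denominator = 143 + 11 + 62 + 90 + 14 + 56 = 376
REF1 = 62 / 376 = 0.1649
Denominator = 143 + 11 + 62 + 90 + 14 = 320
REF3 = 62 / 320 = 0.1938
Difference = 19.38 − 16.49 = 2.89 percentage points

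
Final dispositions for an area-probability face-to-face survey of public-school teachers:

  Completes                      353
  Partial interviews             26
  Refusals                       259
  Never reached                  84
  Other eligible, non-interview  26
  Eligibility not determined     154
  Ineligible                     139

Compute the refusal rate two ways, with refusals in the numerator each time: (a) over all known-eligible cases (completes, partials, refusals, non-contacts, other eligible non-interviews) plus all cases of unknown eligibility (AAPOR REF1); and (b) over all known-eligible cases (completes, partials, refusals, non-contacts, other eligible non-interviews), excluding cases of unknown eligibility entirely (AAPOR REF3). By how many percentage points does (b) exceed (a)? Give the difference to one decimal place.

5.9

Num = 259
Denom = 353 + 26 + 259 + 84 + 26 + 154 = 902
REF1 = 259 / 902 = 0.2871
Denom = 353 + 26 + 259 + 84 + 26 = 748
REF3 = 259 / 748 = 0.3463
Difference = 34.63 − 28.71 = 5.92 percentage points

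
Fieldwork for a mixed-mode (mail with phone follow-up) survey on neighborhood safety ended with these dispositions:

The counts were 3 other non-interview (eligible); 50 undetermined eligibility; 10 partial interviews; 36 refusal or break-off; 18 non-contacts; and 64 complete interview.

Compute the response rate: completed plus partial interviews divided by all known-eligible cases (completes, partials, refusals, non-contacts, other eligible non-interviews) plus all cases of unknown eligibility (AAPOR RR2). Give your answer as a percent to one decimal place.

Top = 64 + 10 = 74
Denominator = 64 + 10 + 36 + 18 + 3 + 50 = 181
RR2 = 74 / 181 = 0.4088

40.9%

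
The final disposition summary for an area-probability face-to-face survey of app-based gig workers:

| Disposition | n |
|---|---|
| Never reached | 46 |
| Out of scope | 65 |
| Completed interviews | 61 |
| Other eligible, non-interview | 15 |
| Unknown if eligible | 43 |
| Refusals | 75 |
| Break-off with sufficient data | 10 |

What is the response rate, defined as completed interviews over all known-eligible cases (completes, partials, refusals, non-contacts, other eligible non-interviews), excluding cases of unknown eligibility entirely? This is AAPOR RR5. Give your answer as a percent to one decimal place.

29.5%

Num → 61
Base → 61 + 10 + 75 + 46 + 15 = 207
RR5 = 61 / 207 = 0.2947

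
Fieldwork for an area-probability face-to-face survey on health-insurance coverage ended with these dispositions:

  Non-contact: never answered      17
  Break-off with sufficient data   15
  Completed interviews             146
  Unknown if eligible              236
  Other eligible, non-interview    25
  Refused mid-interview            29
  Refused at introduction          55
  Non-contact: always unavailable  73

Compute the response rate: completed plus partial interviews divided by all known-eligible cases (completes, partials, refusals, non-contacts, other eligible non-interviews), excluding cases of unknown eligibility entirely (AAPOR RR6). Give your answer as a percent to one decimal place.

Refused = 55 + 29 = 84
Never reached = 17 + 73 = 90
Num → 146 + 15 = 161
Denom → 146 + 15 + 84 + 90 + 25 = 360
RR6 = 161 / 360 = 0.4472

44.7%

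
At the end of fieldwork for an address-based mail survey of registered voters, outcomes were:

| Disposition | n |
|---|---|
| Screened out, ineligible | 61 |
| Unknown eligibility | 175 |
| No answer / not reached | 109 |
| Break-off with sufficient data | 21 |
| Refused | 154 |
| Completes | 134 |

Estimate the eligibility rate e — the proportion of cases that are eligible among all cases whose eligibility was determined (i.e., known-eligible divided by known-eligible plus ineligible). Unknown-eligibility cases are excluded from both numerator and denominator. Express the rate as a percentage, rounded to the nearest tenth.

Eligible (known) → 134 + 21 + 154 + 109 = 418
e = 418 / (418 + 61) = 418 / 479 = 0.8727

87.3%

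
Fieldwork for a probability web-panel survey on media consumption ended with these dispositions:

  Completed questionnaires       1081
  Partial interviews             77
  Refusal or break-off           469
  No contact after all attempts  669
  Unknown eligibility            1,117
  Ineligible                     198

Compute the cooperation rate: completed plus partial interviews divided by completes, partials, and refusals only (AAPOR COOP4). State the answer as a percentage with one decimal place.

Numerator → 1081 + 77 = 1158
Denominator → 1081 + 77 + 469 = 1627
COOP4 = 1158 / 1627 = 0.7117

71.2%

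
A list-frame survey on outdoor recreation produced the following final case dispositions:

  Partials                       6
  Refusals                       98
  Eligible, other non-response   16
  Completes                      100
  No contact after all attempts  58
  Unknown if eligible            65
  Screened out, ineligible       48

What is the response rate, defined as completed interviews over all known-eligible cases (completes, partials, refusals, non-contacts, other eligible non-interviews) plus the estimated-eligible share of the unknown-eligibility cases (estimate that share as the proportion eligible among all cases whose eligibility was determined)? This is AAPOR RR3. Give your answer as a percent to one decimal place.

Top: 100
Eligible (known): 100 + 6 + 98 + 58 + 16 = 278
e = 278 / (278 + 48) = 278 / 326 = 0.8528
Eligible share of unknowns: 0.8528 × 65 = 55.43
Denom: 278 + 55.43 = 333.43
RR3 = 100 / 333.43 = 0.2999

30.0%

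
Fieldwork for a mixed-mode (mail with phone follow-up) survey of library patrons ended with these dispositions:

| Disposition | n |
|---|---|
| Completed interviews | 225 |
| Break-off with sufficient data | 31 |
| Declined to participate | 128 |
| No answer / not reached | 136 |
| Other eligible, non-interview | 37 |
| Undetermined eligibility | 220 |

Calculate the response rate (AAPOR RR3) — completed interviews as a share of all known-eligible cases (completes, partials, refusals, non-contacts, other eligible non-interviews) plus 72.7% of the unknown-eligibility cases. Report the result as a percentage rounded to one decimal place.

31.4%

Top: 225
Eligible (known): 225 + 31 + 128 + 136 + 37 = 557
Estimated eligible among unknowns: 0.7270 × 220 = 159.94
Base: 557 + 159.94 = 716.94
RR3 = 225 / 716.94 = 0.3138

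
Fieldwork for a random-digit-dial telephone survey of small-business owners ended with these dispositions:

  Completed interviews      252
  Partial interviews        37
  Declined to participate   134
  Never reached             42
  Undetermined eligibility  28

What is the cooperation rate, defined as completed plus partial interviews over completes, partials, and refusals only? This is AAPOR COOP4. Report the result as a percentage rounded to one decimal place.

68.3%

Num = 252 + 37 = 289
Base = 252 + 37 + 134 = 423
COOP4 = 289 / 423 = 0.6832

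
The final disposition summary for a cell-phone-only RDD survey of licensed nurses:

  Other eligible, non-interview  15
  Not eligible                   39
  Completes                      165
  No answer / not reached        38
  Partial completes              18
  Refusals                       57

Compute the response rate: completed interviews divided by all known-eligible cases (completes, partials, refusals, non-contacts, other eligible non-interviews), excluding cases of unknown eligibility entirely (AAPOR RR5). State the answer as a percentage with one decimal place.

56.3%

Numerator = 165
Denominator = 165 + 18 + 57 + 38 + 15 = 293
RR5 = 165 / 293 = 0.5631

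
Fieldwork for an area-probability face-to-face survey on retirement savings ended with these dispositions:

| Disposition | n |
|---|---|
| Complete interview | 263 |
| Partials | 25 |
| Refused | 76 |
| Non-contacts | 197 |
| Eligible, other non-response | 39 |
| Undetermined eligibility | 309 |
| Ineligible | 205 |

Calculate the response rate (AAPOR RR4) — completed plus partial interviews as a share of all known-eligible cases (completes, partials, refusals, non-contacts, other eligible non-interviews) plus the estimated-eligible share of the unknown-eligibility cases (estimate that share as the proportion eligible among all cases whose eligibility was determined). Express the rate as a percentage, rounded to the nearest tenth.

Top: 263 + 25 = 288
Eligible (known): 263 + 25 + 76 + 197 + 39 = 600
e = 600 / (600 + 205) = 600 / 805 = 0.7453
Eligible share of unknowns: 0.7453 × 309 = 230.30
Denom: 600 + 230.30 = 830.30
RR4 = 288 / 830.30 = 0.3469

34.7%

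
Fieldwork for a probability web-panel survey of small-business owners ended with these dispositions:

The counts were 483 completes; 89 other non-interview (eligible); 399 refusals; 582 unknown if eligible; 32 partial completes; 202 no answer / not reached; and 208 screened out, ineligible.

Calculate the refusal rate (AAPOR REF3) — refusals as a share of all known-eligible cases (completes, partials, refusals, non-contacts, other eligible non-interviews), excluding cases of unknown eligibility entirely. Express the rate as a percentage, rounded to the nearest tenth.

33.1%

Top = 399
Denominator = 483 + 32 + 399 + 202 + 89 = 1205
REF3 = 399 / 1205 = 0.3311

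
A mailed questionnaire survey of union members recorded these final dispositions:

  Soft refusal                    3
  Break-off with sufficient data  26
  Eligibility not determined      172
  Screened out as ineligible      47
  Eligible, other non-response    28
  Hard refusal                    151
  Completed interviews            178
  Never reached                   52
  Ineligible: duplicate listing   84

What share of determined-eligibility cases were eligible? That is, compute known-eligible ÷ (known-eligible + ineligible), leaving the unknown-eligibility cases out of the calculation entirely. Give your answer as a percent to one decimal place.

Refusals = 151 + 3 = 154
Ineligible = 47 + 84 = 131
Determined eligible: 178 + 26 + 154 + 52 + 28 = 438
e = 438 / (438 + 131) = 438 / 569 = 0.7698

77.0%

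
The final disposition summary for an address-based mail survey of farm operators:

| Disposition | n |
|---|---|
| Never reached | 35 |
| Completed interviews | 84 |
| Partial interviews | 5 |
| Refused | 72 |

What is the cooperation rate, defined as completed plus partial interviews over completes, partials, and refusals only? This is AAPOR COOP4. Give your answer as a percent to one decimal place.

Top → 84 + 5 = 89
Base → 84 + 5 + 72 = 161
COOP4 = 89 / 161 = 0.5528

55.3%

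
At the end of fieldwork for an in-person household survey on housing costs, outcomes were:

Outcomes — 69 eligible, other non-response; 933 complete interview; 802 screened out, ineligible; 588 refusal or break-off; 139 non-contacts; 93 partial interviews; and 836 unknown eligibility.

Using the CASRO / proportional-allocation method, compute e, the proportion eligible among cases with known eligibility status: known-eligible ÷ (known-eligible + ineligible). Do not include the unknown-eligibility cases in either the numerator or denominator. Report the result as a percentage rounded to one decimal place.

69.4%

Eligible (known): 933 + 93 + 588 + 139 + 69 = 1822
e = 1822 / (1822 + 802) = 1822 / 2624 = 0.6944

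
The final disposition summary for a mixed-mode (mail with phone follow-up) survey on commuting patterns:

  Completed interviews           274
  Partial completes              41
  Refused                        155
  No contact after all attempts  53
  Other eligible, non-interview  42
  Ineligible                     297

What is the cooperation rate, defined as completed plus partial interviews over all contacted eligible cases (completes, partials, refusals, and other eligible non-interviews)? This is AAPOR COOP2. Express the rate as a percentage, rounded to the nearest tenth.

61.5%

Top: 274 + 41 = 315
Denom: 274 + 41 + 155 + 42 = 512
COOP2 = 315 / 512 = 0.6152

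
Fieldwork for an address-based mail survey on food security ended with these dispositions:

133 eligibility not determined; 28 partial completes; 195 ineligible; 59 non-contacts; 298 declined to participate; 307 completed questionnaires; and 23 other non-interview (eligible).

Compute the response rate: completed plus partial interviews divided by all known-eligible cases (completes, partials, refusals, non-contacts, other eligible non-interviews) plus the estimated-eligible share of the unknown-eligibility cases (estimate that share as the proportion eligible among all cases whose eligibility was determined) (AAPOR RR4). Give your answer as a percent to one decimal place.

Numerator → 307 + 28 = 335
Determined eligible → 307 + 28 + 298 + 59 + 23 = 715
e = 715 / (715 + 195) = 715 / 910 = 0.7857
e × U → 0.7857 × 133 = 104.50
Base → 715 + 104.50 = 819.50
RR4 = 335 / 819.50 = 0.4088

40.9%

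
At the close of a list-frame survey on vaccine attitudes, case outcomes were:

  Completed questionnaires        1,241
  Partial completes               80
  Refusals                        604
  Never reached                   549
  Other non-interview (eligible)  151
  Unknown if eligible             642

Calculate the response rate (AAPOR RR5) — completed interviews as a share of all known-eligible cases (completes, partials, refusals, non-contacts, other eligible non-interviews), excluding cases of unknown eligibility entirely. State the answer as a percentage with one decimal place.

Num → 1241
Denom → 1241 + 80 + 604 + 549 + 151 = 2625
RR5 = 1241 / 2625 = 0.4728

47.3%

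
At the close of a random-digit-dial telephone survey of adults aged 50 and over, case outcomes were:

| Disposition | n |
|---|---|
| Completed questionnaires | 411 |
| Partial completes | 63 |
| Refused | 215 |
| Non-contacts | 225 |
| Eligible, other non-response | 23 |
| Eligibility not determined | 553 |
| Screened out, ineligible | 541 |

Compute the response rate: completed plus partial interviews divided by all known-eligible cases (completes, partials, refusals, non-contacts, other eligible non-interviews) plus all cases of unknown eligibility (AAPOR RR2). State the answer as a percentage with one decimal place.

Numerator → 411 + 63 = 474
Base → 411 + 63 + 215 + 225 + 23 + 553 = 1490
RR2 = 474 / 1490 = 0.3181

31.8%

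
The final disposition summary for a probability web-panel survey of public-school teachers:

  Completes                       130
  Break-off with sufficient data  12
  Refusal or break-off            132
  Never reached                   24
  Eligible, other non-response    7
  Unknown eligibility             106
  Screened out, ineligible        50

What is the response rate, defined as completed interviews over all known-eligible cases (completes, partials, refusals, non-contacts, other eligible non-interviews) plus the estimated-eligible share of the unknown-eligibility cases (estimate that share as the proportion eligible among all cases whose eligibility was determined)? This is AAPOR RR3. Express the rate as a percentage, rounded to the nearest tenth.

Num: 130
Known eligible: 130 + 12 + 132 + 24 + 7 = 305
e = 305 / (305 + 50) = 305 / 355 = 0.8592
Eligible share of unknowns: 0.8592 × 106 = 91.08
Denom: 305 + 91.08 = 396.08
RR3 = 130 / 396.08 = 0.3282

32.8%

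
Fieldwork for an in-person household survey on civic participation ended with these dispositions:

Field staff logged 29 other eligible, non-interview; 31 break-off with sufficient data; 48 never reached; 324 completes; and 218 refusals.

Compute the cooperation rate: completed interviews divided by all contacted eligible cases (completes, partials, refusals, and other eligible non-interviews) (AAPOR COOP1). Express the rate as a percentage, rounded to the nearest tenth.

53.8%

Numerator → 324
Denom → 324 + 31 + 218 + 29 = 602
COOP1 = 324 / 602 = 0.5382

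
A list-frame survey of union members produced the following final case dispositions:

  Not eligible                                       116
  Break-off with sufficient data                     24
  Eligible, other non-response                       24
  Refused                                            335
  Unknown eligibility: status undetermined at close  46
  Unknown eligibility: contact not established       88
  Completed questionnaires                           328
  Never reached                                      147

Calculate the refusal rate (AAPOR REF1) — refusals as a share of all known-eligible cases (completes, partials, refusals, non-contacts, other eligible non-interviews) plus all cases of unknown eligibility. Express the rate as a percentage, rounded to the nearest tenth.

Eligibility not determined = 88 + 46 = 134
Num → 335
Denom → 328 + 24 + 335 + 147 + 24 + 134 = 992
REF1 = 335 / 992 = 0.3377

33.8%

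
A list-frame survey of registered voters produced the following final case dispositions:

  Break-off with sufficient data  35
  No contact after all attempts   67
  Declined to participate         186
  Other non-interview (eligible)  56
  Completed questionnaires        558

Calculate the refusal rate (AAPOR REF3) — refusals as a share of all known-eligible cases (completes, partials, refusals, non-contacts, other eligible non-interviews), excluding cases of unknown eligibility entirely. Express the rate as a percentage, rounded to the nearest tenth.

20.6%

Numerator → 186
Denom → 558 + 35 + 186 + 67 + 56 = 902
REF3 = 186 / 902 = 0.2062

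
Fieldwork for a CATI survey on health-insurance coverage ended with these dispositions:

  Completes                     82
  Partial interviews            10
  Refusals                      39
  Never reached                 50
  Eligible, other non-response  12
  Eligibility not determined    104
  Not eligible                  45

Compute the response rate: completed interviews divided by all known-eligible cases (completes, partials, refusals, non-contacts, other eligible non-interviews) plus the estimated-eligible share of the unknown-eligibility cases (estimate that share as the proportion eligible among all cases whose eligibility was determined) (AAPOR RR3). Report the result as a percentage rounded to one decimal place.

29.6%

Num → 82
Eligible (known) → 82 + 10 + 39 + 50 + 12 = 193
e = 193 / (193 + 45) = 193 / 238 = 0.8109
e × U → 0.8109 × 104 = 84.33
Denominator → 193 + 84.33 = 277.33
RR3 = 82 / 277.33 = 0.2957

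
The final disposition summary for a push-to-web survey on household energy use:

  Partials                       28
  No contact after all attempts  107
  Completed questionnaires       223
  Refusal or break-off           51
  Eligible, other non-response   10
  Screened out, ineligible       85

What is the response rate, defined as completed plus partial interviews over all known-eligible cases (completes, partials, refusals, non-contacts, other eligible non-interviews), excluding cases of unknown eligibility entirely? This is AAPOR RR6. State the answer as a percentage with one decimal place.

59.9%

Num = 223 + 28 = 251
Denominator = 223 + 28 + 51 + 107 + 10 = 419
RR6 = 251 / 419 = 0.5990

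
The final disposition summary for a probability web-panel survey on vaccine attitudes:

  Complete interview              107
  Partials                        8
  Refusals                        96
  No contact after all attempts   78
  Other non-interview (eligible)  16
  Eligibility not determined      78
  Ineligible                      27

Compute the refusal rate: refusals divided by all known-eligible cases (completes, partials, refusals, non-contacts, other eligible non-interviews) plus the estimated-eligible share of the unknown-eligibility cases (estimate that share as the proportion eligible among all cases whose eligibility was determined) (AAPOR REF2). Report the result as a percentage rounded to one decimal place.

Top = 96
Eligible (known) = 107 + 8 + 96 + 78 + 16 = 305
e = 305 / (305 + 27) = 305 / 332 = 0.9187
Eligible share of unknowns = 0.9187 × 78 = 71.66
Base = 305 + 71.66 = 376.66
REF2 = 96 / 376.66 = 0.2549

25.5%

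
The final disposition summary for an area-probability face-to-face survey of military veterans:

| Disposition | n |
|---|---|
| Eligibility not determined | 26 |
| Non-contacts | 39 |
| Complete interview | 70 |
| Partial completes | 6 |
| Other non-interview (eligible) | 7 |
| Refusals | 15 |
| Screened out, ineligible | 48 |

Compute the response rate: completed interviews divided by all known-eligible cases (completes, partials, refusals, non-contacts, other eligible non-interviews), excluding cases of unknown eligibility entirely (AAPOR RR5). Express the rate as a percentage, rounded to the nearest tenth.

51.1%

Numerator: 70
Base: 70 + 6 + 15 + 39 + 7 = 137
RR5 = 70 / 137 = 0.5109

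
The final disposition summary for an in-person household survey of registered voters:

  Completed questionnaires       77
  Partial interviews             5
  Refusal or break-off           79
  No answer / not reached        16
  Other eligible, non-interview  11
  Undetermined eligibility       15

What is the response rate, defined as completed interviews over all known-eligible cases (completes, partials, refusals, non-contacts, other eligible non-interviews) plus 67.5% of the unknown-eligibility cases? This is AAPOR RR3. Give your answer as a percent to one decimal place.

Numerator = 77
Eligible (known) = 77 + 5 + 79 + 16 + 11 = 188
Estimated eligible among unknowns = 0.6750 × 15 = 10.12
Denominator = 188 + 10.12 = 198.12
RR3 = 77 / 198.12 = 0.3887

38.9%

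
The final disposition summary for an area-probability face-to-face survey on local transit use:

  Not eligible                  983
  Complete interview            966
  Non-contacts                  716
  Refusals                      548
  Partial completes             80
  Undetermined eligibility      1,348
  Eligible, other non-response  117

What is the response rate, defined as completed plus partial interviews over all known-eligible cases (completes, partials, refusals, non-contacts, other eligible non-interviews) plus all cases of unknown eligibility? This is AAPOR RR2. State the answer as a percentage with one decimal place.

Num → 966 + 80 = 1046
Denom → 966 + 80 + 548 + 716 + 117 + 1348 = 3775
RR2 = 1046 / 3775 = 0.2771

27.7%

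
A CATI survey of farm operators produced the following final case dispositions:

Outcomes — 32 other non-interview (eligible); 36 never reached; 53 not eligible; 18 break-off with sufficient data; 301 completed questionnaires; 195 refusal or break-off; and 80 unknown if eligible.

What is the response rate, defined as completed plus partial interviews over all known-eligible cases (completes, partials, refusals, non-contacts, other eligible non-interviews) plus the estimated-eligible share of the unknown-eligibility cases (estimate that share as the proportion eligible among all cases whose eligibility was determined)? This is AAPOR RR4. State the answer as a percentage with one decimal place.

48.7%

Numerator → 301 + 18 = 319
Known eligible → 301 + 18 + 195 + 36 + 32 = 582
e = 582 / (582 + 53) = 582 / 635 = 0.9165
Estimated eligible among unknowns → 0.9165 × 80 = 73.32
Denominator → 582 + 73.32 = 655.32
RR4 = 319 / 655.32 = 0.4868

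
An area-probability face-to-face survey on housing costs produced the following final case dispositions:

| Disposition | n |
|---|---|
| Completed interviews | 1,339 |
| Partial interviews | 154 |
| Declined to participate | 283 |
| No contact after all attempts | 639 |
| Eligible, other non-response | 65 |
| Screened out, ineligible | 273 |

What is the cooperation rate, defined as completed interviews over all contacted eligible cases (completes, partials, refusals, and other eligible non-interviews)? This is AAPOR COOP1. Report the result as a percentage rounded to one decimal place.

Num = 1339
Denom = 1339 + 154 + 283 + 65 = 1841
COOP1 = 1339 / 1841 = 0.7273

72.7%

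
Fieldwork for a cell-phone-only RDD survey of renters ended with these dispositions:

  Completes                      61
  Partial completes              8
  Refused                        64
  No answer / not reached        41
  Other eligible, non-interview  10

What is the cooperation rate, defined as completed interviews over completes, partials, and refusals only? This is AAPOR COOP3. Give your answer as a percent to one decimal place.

Num: 61
Base: 61 + 8 + 64 = 133
COOP3 = 61 / 133 = 0.4586

45.9%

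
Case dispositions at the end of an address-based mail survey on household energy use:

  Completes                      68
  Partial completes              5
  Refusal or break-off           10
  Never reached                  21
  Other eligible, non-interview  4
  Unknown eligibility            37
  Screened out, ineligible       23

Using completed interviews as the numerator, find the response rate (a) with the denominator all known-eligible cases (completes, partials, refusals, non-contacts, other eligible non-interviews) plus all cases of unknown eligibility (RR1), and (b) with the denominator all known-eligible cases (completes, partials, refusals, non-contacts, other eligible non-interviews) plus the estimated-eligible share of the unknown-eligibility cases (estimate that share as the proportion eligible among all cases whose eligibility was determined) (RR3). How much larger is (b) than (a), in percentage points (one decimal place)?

2.2

Top = 68
Denominator = 68 + 5 + 10 + 21 + 4 + 37 = 145
RR1 = 68 / 145 = 0.4690
Determined eligible = 68 + 5 + 10 + 21 + 4 = 108
e = 108 / (108 + 23) = 108 / 131 = 0.8244
Eligible share of unknowns = 0.8244 × 37 = 30.50
Denominator = 108 + 30.50 = 138.50
RR3 = 68 / 138.50 = 0.4910
Difference = 49.10 − 46.90 = 2.20 percentage points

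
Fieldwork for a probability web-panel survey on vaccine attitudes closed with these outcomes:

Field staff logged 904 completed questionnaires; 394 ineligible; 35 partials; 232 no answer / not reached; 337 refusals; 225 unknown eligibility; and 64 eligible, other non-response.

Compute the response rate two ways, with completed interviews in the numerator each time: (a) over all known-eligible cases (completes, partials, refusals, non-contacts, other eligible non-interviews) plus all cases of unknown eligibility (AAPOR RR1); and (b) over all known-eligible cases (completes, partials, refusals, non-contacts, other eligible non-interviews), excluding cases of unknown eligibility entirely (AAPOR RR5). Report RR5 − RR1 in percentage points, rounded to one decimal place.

Num → 904
Base → 904 + 35 + 337 + 232 + 64 + 225 = 1797
RR1 = 904 / 1797 = 0.5031
Base → 904 + 35 + 337 + 232 + 64 = 1572
RR5 = 904 / 1572 = 0.5751
Difference = 57.51 − 50.31 = 7.20 percentage points

7.2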